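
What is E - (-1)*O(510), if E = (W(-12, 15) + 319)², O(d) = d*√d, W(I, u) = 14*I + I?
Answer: 19321 + 510*√510 ≈ 30838.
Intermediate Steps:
W(I, u) = 15*I
O(d) = d^(3/2)
E = 19321 (E = (15*(-12) + 319)² = (-180 + 319)² = 139² = 19321)
E - (-1)*O(510) = 19321 - (-1)*510^(3/2) = 19321 - (-1)*510*√510 = 19321 - (-510)*√510 = 19321 + 510*√510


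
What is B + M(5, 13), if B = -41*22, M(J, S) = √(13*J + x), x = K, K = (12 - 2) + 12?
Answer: -902 + √87 ≈ -892.67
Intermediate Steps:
K = 22 (K = 10 + 12 = 22)
x = 22
M(J, S) = √(22 + 13*J) (M(J, S) = √(13*J + 22) = √(22 + 13*J))
B = -902
B + M(5, 13) = -902 + √(22 + 13*5) = -902 + √(22 + 65) = -902 + √87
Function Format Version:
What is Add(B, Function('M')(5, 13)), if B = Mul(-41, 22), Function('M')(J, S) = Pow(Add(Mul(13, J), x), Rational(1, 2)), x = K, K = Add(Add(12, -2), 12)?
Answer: Add(-902, Pow(87, Rational(1, 2))) ≈ -892.67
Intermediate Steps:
K = 22 (K = Add(10, 12) = 22)
x = 22
Function('M')(J, S) = Pow(Add(22, Mul(13, J)), Rational(1, 2)) (Function('M')(J, S) = Pow(Add(Mul(13, J), 22), Rational(1, 2)) = Pow(Add(22, Mul(13, J)), Rational(1, 2)))
B = -902
Add(B, Function('M')(5, 13)) = Add(-902, Pow(Add(22, Mul(13, 5)), Rational(1, 2))) = Add(-902, Pow(Add(22, 65), Rational(1, 2))) = Add(-902, Pow(87, Rational(1, 2)))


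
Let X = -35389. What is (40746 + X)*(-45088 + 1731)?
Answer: -232263449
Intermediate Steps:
(40746 + X)*(-45088 + 1731) = (40746 - 35389)*(-45088 + 1731) = 5357*(-43357) = -232263449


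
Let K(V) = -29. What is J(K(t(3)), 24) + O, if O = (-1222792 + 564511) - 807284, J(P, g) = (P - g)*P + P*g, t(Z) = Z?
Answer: -1464724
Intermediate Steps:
J(P, g) = P*g + P*(P - g) (J(P, g) = P*(P - g) + P*g = P*g + P*(P - g))
O = -1465565 (O = -658281 - 807284 = -1465565)
J(K(t(3)), 24) + O = (-29)² - 1465565 = 841 - 1465565 = -1464724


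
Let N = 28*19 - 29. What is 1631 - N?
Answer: 1128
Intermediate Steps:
N = 503 (N = 532 - 29 = 503)
1631 - N = 1631 - 1*503 = 1631 - 503 = 1128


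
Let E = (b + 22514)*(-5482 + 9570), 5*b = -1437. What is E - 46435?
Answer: 454079529/5 ≈ 9.0816e+7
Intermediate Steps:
b = -1437/5 (b = (⅕)*(-1437) = -1437/5 ≈ -287.40)
E = 454311704/5 (E = (-1437/5 + 22514)*(-5482 + 9570) = (111133/5)*4088 = 454311704/5 ≈ 9.0862e+7)
E - 46435 = 454311704/5 - 46435 = 454079529/5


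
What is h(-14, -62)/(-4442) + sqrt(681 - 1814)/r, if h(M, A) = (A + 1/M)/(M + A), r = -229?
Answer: -869/4726288 - I*sqrt(1133)/229 ≈ -0.00018387 - 0.14699*I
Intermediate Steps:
h(M, A) = (A + 1/M)/(A + M)
h(-14, -62)/(-4442) + sqrt(681 - 1814)/r = ((1 - 62*(-14))/((-14)*(-62 - 14)))/(-4442) + sqrt(681 - 1814)/(-229) = -1/14*(1 + 868)/(-76)*(-1/4442) + sqrt(-1133)*(-1/229) = -1/14*(-1/76)*869*(-1/4442) + (I*sqrt(1133))*(-1/229) = (869/1064)*(-1/4442) - I*sqrt(1133)/229 = -869/4726288 - I*sqrt(1133)/229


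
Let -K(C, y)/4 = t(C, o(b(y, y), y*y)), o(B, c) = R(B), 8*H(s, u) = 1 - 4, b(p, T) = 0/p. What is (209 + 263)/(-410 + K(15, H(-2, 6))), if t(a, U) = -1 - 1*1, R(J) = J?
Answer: -236/201 ≈ -1.1741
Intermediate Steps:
b(p, T) = 0
H(s, u) = -3/8 (H(s, u) = (1 - 4)/8 = (1/8)*(-3) = -3/8)
o(B, c) = B
t(a, U) = -2 (t(a, U) = -1 - 1 = -2)
K(C, y) = 8 (K(C, y) = -4*(-2) = 8)
(209 + 263)/(-410 + K(15, H(-2, 6))) = (209 + 263)/(-410 + 8) = 472/(-402) = 472*(-1/402) = -236/201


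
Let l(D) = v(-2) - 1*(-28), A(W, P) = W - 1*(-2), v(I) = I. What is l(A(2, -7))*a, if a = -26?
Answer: -676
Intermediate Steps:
A(W, P) = 2 + W (A(W, P) = W + 2 = 2 + W)
l(D) = 26 (l(D) = -2 - 1*(-28) = -2 + 28 = 26)
l(A(2, -7))*a = 26*(-26) = -676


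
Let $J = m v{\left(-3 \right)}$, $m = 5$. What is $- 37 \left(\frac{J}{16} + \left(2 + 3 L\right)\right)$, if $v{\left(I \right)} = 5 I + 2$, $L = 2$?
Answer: $- \frac{2331}{16} \approx -145.69$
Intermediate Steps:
$v{\left(I \right)} = 2 + 5 I$
$J = -65$ ($J = 5 \left(2 + 5 \left(-3\right)\right) = 5 \left(2 - 15\right) = 5 \left(-13\right) = -65$)
$- 37 \left(\frac{J}{16} + \left(2 + 3 L\right)\right) = - 37 \left(- \frac{65}{16} + \left(2 + 3 \cdot 2\right)\right) = - 37 \left(\left(-65\right) \frac{1}{16} + \left(2 + 6\right)\right) = - 37 \left(- \frac{65}{16} + 8\right) = \left(-37\right) \frac{63}{16} = - \frac{2331}{16}$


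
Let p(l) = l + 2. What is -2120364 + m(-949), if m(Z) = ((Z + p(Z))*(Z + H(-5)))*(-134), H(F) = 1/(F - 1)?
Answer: -243269444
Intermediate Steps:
H(F) = 1/(-1 + F)
p(l) = 2 + l
m(Z) = -134*(2 + 2*Z)*(-⅙ + Z) (m(Z) = ((Z + (2 + Z))*(Z + 1/(-1 - 5)))*(-134) = ((2 + 2*Z)*(Z + 1/(-6)))*(-134) = ((2 + 2*Z)*(Z - ⅙))*(-134) = ((2 + 2*Z)*(-⅙ + Z))*(-134) = -134*(2 + 2*Z)*(-⅙ + Z))
-2120364 + m(-949) = -2120364 + (134/3 - 268*(-949)² - 670/3*(-949)) = -2120364 + (134/3 - 268*900601 + 635830/3) = -2120364 + (134/3 - 241361068 + 635830/3) = -2120364 - 241149080 = -243269444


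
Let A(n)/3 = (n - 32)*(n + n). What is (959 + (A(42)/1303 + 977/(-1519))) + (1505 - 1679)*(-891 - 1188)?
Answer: 717888965034/1979257 ≈ 3.6271e+5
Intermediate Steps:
A(n) = 6*n*(-32 + n) (A(n) = 3*((n - 32)*(n + n)) = 3*((-32 + n)*(2*n)) = 3*(2*n*(-32 + n)) = 6*n*(-32 + n))
(959 + (A(42)/1303 + 977/(-1519))) + (1505 - 1679)*(-891 - 1188) = (959 + ((6*42*(-32 + 42))/1303 + 977/(-1519))) + (1505 - 1679)*(-891 - 1188) = (959 + ((6*42*10)*(1/1303) + 977*(-1/1519))) - 174*(-2079) = (959 + (2520*(1/1303) - 977/1519)) + 361746 = (959 + (2520/1303 - 977/1519)) + 361746 = (959 + 2554849/1979257) + 361746 = 1900662312/1979257 + 361746 = 717888965034/1979257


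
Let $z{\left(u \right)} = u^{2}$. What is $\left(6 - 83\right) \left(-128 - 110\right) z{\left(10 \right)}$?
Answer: $1832600$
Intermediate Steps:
$\left(6 - 83\right) \left(-128 - 110\right) z{\left(10 \right)} = \left(6 - 83\right) \left(-128 - 110\right) 10^{2} = \left(-77\right) \left(-238\right) 100 = 18326 \cdot 100 = 1832600$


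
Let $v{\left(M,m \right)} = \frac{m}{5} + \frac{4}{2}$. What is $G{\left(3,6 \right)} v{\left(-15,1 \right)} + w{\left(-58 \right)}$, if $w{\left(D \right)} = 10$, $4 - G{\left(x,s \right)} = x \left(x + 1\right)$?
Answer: $- \frac{38}{5} \approx -7.6$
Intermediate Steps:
$G{\left(x,s \right)} = 4 - x \left(1 + x\right)$ ($G{\left(x,s \right)} = 4 - x \left(x + 1\right) = 4 - x \left(1 + x\right)$)
$v{\left(M,m \right)} = 2 + \frac{m}{5}$ ($v{\left(M,m \right)} = m \frac{1}{5} + 4 \cdot \frac{1}{2} = \frac{m}{5} + 2 = 2 + \frac{m}{5}$)
$G{\left(3,6 \right)} v{\left(-15,1 \right)} + w{\left(-58 \right)} = \left(4 - 3 - 3^{2}\right) \left(2 + \frac{1}{5} \cdot 1\right) + 10 = \left(4 - 3 - 9\right) \left(2 + \frac{1}{5}\right) + 10 = \left(4 - 3 - 9\right) \frac{11}{5} + 10 = \left(-8\right) \frac{11}{5} + 10 = - \frac{88}{5} + 10 = - \frac{38}{5}$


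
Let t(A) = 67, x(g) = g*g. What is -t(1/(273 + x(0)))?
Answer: -67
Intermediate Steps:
x(g) = g²
-t(1/(273 + x(0))) = -1*67 = -67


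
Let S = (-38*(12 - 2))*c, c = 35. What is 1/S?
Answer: -1/13300 ≈ -7.5188e-5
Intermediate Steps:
S = -13300 (S = -38*(12 - 2)*35 = -38*10*35 = -380*35 = -13300)
1/S = 1/(-13300) = -1/13300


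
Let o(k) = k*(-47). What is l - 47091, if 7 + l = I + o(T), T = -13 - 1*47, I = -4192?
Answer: -48470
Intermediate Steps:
T = -60 (T = -13 - 47 = -60)
o(k) = -47*k
l = -1379 (l = -7 + (-4192 - 47*(-60)) = -7 + (-4192 + 2820) = -7 - 1372 = -1379)
l - 47091 = -1379 - 47091 = -48470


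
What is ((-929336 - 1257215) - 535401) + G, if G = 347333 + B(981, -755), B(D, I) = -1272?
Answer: -2375891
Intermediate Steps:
G = 346061 (G = 347333 - 1272 = 346061)
((-929336 - 1257215) - 535401) + G = ((-929336 - 1257215) - 535401) + 346061 = (-2186551 - 535401) + 346061 = -2721952 + 346061 = -2375891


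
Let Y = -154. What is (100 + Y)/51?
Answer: -18/17 ≈ -1.0588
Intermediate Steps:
(100 + Y)/51 = (100 - 154)/51 = -54*1/51 = -18/17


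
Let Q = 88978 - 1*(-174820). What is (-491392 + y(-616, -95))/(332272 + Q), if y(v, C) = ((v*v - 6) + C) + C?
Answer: -56066/298035 ≈ -0.18812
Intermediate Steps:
y(v, C) = -6 + v² + 2*C (y(v, C) = ((v² - 6) + C) + C = ((-6 + v²) + C) + C = (-6 + C + v²) + C = -6 + v² + 2*C)
Q = 263798 (Q = 88978 + 174820 = 263798)
(-491392 + y(-616, -95))/(332272 + Q) = (-491392 + (-6 + (-616)² + 2*(-95)))/(332272 + 263798) = (-491392 + (-6 + 379456 - 190))/596070 = (-491392 + 379260)*(1/596070) = -112132*1/596070 = -56066/298035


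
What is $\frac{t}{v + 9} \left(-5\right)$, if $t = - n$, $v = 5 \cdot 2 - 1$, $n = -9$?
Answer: $- \frac{5}{2} \approx -2.5$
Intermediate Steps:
$v = 9$ ($v = 10 - 1 = 9$)
$t = 9$ ($t = \left(-1\right) \left(-9\right) = 9$)
$\frac{t}{v + 9} \left(-5\right) = \frac{9}{9 + 9} \left(-5\right) = \frac{9}{18} \left(-5\right) = 9 \cdot \frac{1}{18} \left(-5\right) = \frac{1}{2} \left(-5\right) = - \frac{5}{2}$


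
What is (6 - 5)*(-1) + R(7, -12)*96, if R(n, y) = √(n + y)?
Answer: -1 + 96*I*√5 ≈ -1.0 + 214.66*I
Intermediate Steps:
(6 - 5)*(-1) + R(7, -12)*96 = (6 - 5)*(-1) + √(7 - 12)*96 = 1*(-1) + √(-5)*96 = -1 + (I*√5)*96 = -1 + 96*I*√5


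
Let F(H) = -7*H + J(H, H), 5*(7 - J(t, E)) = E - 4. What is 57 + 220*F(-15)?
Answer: 25533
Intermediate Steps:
J(t, E) = 39/5 - E/5 (J(t, E) = 7 - (E - 4)/5 = 7 - (-4 + E)/5 = 7 + (4/5 - E/5) = 39/5 - E/5)
F(H) = 39/5 - 36*H/5 (F(H) = -7*H + (39/5 - H/5) = 39/5 - 36*H/5)
57 + 220*F(-15) = 57 + 220*(39/5 - 36/5*(-15)) = 57 + 220*(39/5 + 108) = 57 + 220*(579/5) = 57 + 25476 = 25533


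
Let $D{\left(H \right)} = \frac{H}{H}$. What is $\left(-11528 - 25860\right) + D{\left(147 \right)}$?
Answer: $-37387$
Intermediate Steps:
$D{\left(H \right)} = 1$
$\left(-11528 - 25860\right) + D{\left(147 \right)} = \left(-11528 - 25860\right) + 1 = -37388 + 1 = -37387$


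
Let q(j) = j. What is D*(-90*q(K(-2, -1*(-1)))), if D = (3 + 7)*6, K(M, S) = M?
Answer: 10800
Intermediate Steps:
D = 60 (D = 10*6 = 60)
D*(-90*q(K(-2, -1*(-1)))) = 60*(-90*(-2)) = 60*180 = 10800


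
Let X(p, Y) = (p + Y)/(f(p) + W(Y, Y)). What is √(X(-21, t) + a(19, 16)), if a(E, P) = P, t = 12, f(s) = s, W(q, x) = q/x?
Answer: √1645/10 ≈ 4.0559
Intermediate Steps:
X(p, Y) = (Y + p)/(1 + p) (X(p, Y) = (p + Y)/(p + Y/Y) = (Y + p)/(p + 1) = (Y + p)/(1 + p))
√(X(-21, t) + a(19, 16)) = √((12 - 21)/(1 - 21) + 16) = √(-9/(-20) + 16) = √(-1/20*(-9) + 16) = √(9/20 + 16) = √(329/20) = √1645/10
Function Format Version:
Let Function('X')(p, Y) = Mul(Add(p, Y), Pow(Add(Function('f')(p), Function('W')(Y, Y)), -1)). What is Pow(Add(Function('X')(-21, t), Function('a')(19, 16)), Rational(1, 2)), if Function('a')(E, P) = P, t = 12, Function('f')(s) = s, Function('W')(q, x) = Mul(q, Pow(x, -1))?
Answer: Mul(Rational(1, 10), Pow(1645, Rational(1, 2))) ≈ 4.0559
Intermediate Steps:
Function('X')(p, Y) = Mul(Pow(Add(1, p), -1), Add(Y, p)) (Function('X')(p, Y) = Mul(Add(p, Y), Pow(Add(p, Mul(Y, Pow(Y, -1))), -1)) = Mul(Add(Y, p), Pow(Add(p, 1), -1)) = Mul(Add(Y, p), Pow(Add(1, p), -1)) = Mul(Pow(Add(1, p), -1), Add(Y, p)))
Pow(Add(Function('X')(-21, t), Function('a')(19, 16)), Rational(1, 2)) = Pow(Add(Mul(Pow(Add(1, -21), -1), Add(12, -21)), 16), Rational(1, 2)) = Pow(Add(Mul(Pow(-20, -1), -9), 16), Rational(1, 2)) = Pow(Add(Mul(Rational(-1, 20), -9), 16), Rational(1, 2)) = Pow(Add(Rational(9, 20), 16), Rational(1, 2)) = Pow(Rational(329, 20), Rational(1, 2)) = Mul(Rational(1, 10), Pow(1645, Rational(1, 2)))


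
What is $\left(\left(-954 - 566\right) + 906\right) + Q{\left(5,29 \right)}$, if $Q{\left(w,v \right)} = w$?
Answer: $-609$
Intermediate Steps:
$\left(\left(-954 - 566\right) + 906\right) + Q{\left(5,29 \right)} = \left(\left(-954 - 566\right) + 906\right) + 5 = \left(-1520 + 906\right) + 5 = -614 + 5 = -609$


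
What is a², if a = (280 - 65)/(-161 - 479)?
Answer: 1849/16384 ≈ 0.11285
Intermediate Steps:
a = -43/128 (a = 215/(-640) = 215*(-1/640) = -43/128 ≈ -0.33594)
a² = (-43/128)² = 1849/16384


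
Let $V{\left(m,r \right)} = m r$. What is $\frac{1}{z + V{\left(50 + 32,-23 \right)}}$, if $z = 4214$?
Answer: $\frac{1}{2328} \approx 0.00042955$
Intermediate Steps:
$\frac{1}{z + V{\left(50 + 32,-23 \right)}} = \frac{1}{4214 + \left(50 + 32\right) \left(-23\right)} = \frac{1}{4214 + 82 \left(-23\right)} = \frac{1}{4214 - 1886} = \frac{1}{2328}$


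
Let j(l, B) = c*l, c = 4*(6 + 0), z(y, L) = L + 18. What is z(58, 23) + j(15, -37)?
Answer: 401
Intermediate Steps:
z(y, L) = 18 + L
c = 24 (c = 4*6 = 24)
j(l, B) = 24*l
z(58, 23) + j(15, -37) = (18 + 23) + 24*15 = 41 + 360 = 401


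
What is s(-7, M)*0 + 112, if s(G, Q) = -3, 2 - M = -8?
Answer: 112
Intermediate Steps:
M = 10 (M = 2 - 1*(-8) = 2 + 8 = 10)
s(-7, M)*0 + 112 = -3*0 + 112 = 0 + 112 = 112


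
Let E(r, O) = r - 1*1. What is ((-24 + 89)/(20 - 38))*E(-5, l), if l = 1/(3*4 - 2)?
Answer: 65/3 ≈ 21.667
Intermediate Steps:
l = ⅒ (l = 1/(12 - 2) = 1/10 = ⅒ ≈ 0.10000)
E(r, O) = -1 + r (E(r, O) = r - 1 = -1 + r)
((-24 + 89)/(20 - 38))*E(-5, l) = ((-24 + 89)/(20 - 38))*(-1 - 5) = (65/(-18))*(-6) = (65*(-1/18))*(-6) = -65/18*(-6) = 65/3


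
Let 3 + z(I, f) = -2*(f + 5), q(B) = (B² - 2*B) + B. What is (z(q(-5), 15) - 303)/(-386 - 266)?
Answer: 173/326 ≈ 0.53067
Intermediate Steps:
q(B) = B² - B
z(I, f) = -13 - 2*f (z(I, f) = -3 - 2*(f + 5) = -3 - 2*(5 + f) = -3 + (-10 - 2*f) = -13 - 2*f)
(z(q(-5), 15) - 303)/(-386 - 266) = ((-13 - 2*15) - 303)/(-386 - 266) = ((-13 - 30) - 303)/(-652) = (-43 - 303)*(-1/652) = -346*(-1/652) = 173/326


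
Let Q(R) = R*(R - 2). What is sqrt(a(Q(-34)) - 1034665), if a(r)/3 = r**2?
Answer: sqrt(3459863) ≈ 1860.1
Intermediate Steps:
Q(R) = R*(-2 + R)
a(r) = 3*r**2
sqrt(a(Q(-34)) - 1034665) = sqrt(3*(-34*(-2 - 34))**2 - 1034665) = sqrt(3*(-34*(-36))**2 - 1034665) = sqrt(3*1224**2 - 1034665) = sqrt(3*1498176 - 1034665) = sqrt(4494528 - 1034665) = sqrt(3459863)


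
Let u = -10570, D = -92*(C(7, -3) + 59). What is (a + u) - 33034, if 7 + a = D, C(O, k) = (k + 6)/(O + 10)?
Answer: -833939/17 ≈ -49055.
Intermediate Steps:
C(O, k) = (6 + k)/(10 + O)
D = -92552/17 (D = -92*((6 - 3)/(10 + 7) + 59) = -92*(3/17 + 59) = -92*1006/17 = -92552/17 ≈ -5444.2)
a = -92671/17 (a = -7 - 92552/17 = -92671/17 ≈ -5451.2)
(a + u) - 33034 = (-92671/17 - 10570) - 33034 = -272361/17 - 33034 = -833939/17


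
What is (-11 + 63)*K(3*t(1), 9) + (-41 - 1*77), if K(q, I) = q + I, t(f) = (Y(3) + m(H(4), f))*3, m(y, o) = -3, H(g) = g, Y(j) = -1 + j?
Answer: -118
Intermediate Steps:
t(f) = -3 (t(f) = ((-1 + 3) - 3)*3 = (2 - 3)*3 = -1*3 = -3)
K(q, I) = I + q
(-11 + 63)*K(3*t(1), 9) + (-41 - 1*77) = (-11 + 63)*(9 + 3*(-3)) + (-41 - 1*77) = 52*(9 - 9) + (-41 - 77) = 52*0 - 118 = 0 - 118 = -118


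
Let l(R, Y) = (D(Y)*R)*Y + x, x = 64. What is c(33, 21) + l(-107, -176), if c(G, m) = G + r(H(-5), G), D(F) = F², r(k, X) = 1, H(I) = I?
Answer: 583340130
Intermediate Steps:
l(R, Y) = 64 + R*Y³ (l(R, Y) = (Y²*R)*Y + 64 = (R*Y²)*Y + 64 = R*Y³ + 64 = 64 + R*Y³)
c(G, m) = 1 + G (c(G, m) = G + 1 = 1 + G)
c(33, 21) + l(-107, -176) = (1 + 33) + (64 - 107*(-176)³) = 34 + (64 - 107*(-5451776)) = 34 + (64 + 583340032) = 34 + 583340096 = 583340130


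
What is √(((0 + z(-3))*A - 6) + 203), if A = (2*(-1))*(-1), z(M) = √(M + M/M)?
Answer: √(197 + 2*I*√2) ≈ 14.036 + 0.1008*I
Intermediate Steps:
z(M) = √(1 + M) (z(M) = √(M + 1) = √(1 + M))
A = 2 (A = -2*(-1) = 2)
√(((0 + z(-3))*A - 6) + 203) = √(((0 + √(1 - 3))*2 - 6) + 203) = √(((0 + √(-2))*2 - 6) + 203) = √(((0 + I*√2)*2 - 6) + 203) = √(((I*√2)*2 - 6) + 203) = √((2*I*√2 - 6) + 203) = √((-6 + 2*I*√2) + 203) = √(197 + 2*I*√2)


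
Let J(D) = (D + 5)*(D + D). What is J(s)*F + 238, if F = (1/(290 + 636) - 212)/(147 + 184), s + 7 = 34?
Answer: -133138490/153253 ≈ -868.75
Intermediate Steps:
s = 27 (s = -7 + 34 = 27)
J(D) = 2*D*(5 + D) (J(D) = (5 + D)*(2*D) = 2*D*(5 + D))
F = -196311/306506 (F = (1/926 - 212)/331 = (1/926 - 212)*(1/331) = -196311/926*1/331 = -196311/306506 ≈ -0.64048)
J(s)*F + 238 = (2*27*(5 + 27))*(-196311/306506) + 238 = (2*27*32)*(-196311/306506) + 238 = 1728*(-196311/306506) + 238 = -169612704/153253 + 238 = -133138490/153253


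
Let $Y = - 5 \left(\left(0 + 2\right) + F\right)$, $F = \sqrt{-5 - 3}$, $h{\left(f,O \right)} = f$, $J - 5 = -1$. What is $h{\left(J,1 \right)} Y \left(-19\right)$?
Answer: $760 + 760 i \sqrt{2} \approx 760.0 + 1074.8 i$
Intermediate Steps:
$J = 4$ ($J = 5 - 1 = 4$)
$F = 2 i \sqrt{2}$ ($F = \sqrt{-8} = 2 i \sqrt{2} \approx 2.8284 i$)
$Y = -10 - 10 i \sqrt{2}$ ($Y = - 5 \left(\left(0 + 2\right) + 2 i \sqrt{2}\right) = - 5 \left(2 + 2 i \sqrt{2}\right) = -10 - 10 i \sqrt{2} \approx -10.0 - 14.142 i$)
$h{\left(J,1 \right)} Y \left(-19\right) = 4 \left(-10 - 10 i \sqrt{2}\right) \left(-19\right) = \left(-40 - 40 i \sqrt{2}\right) \left(-19\right) = 760 + 760 i \sqrt{2}$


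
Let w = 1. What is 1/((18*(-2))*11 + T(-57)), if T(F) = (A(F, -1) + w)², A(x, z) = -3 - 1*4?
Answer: -1/360 ≈ -0.0027778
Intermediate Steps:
A(x, z) = -7 (A(x, z) = -3 - 4 = -7)
T(F) = 36 (T(F) = (-7 + 1)² = (-6)² = 36)
1/((18*(-2))*11 + T(-57)) = 1/((18*(-2))*11 + 36) = 1/(-36*11 + 36) = 1/(-396 + 36) = 1/(-360) = -1/360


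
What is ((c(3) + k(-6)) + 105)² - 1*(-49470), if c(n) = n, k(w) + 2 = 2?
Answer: 61134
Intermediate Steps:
k(w) = 0 (k(w) = -2 + 2 = 0)
((c(3) + k(-6)) + 105)² - 1*(-49470) = ((3 + 0) + 105)² - 1*(-49470) = (3 + 105)² + 49470 = 108² + 49470 = 11664 + 49470 = 61134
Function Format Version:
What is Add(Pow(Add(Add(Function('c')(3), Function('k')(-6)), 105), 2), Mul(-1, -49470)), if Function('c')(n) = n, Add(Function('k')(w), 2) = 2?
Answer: 61134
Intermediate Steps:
Function('k')(w) = 0 (Function('k')(w) = Add(-2, 2) = 0)
Add(Pow(Add(Add(Function('c')(3), Function('k')(-6)), 105), 2), Mul(-1, -49470)) = Add(Pow(Add(Add(3, 0), 105), 2), Mul(-1, -49470)) = Add(Pow(Add(3, 105), 2), 49470) = Add(Pow(108, 2), 49470) = Add(11664, 49470) = 61134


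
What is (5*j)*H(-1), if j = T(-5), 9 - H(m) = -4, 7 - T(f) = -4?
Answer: 715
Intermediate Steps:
T(f) = 11 (T(f) = 7 - 1*(-4) = 7 + 4 = 11)
H(m) = 13 (H(m) = 9 - 1*(-4) = 9 + 4 = 13)
j = 11
(5*j)*H(-1) = (5*11)*13 = 55*13 = 715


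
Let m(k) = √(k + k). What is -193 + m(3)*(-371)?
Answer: -193 - 371*√6 ≈ -1101.8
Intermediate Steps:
m(k) = √2*√k (m(k) = √(2*k) = √2*√k)
-193 + m(3)*(-371) = -193 + (√2*√3)*(-371) = -193 + √6*(-371) = -193 - 371*√6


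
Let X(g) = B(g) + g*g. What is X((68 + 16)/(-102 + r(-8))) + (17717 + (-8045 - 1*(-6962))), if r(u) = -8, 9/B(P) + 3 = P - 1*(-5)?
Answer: 3423231127/205700 ≈ 16642.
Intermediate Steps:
B(P) = 9/(2 + P) (B(P) = 9/(-3 + (P - 1*(-5))) = 9/(-3 + (P + 5)) = 9/(-3 + (5 + P)) = 9/(2 + P))
X(g) = g**2 + 9/(2 + g) (X(g) = 9/(2 + g) + g*g = 9/(2 + g) + g**2 = g**2 + 9/(2 + g))
X((68 + 16)/(-102 + r(-8))) + (17717 + (-8045 - 1*(-6962))) = (9 + ((68 + 16)/(-102 - 8))**2*(2 + (68 + 16)/(-102 - 8)))/(2 + (68 + 16)/(-102 - 8)) + (17717 + (-8045 - 1*(-6962))) = (9 + (84/(-110))**2*(2 + 84/(-110)))/(2 + 84/(-110)) + (17717 + (-8045 + 6962)) = (9 + (84*(-1/110))**2*(2 + 84*(-1/110)))/(2 + 84*(-1/110)) + (17717 - 1083) = (9 + (-42/55)**2*(2 - 42/55))/(2 - 42/55) + 16634 = (9 + (1764/3025)*(68/55))/(68/55) + 16634 = 55*(9 + 119952/166375)/68 + 16634 = (55/68)*(1617327/166375) + 16634 = 1617327/205700 + 16634 = 3423231127/205700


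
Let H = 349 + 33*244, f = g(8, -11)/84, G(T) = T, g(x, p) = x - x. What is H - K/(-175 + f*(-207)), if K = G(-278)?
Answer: 1469897/175 ≈ 8399.4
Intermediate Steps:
g(x, p) = 0
f = 0 (f = 0/84 = 0*(1/84) = 0)
K = -278
H = 8401 (H = 349 + 8052 = 8401)
H - K/(-175 + f*(-207)) = 8401 - (-278)/(-175 + 0*(-207)) = 8401 - (-278)/(-175 + 0) = 8401 - (-278)/(-175) = 8401 - (-278)*(-1)/175 = 8401 - 1*278/175 = 8401 - 278/175 = 1469897/175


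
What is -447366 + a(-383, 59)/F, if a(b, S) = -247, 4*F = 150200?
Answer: -16798593547/37550 ≈ -4.4737e+5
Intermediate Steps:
F = 37550 (F = (¼)*150200 = 37550)
-447366 + a(-383, 59)/F = -447366 - 247/37550 = -16798593547/37550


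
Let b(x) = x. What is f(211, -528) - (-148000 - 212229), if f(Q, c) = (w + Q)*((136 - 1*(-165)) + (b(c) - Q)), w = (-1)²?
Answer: 267373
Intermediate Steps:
w = 1
f(Q, c) = (1 + Q)*(301 + c - Q) (f(Q, c) = (1 + Q)*((136 - 1*(-165)) + (c - Q)) = (1 + Q)*((136 + 165) + (c - Q)) = (1 + Q)*(301 + (c - Q)) = (1 + Q)*(301 + c - Q))
f(211, -528) - (-148000 - 212229) = (301 - 528 - 1*211² + 300*211 + 211*(-528)) - (-148000 - 212229) = (301 - 528 - 1*44521 + 63300 - 111408) - 1*(-360229) = (301 - 528 - 44521 + 63300 - 111408) + 360229 = -92856 + 360229 = 267373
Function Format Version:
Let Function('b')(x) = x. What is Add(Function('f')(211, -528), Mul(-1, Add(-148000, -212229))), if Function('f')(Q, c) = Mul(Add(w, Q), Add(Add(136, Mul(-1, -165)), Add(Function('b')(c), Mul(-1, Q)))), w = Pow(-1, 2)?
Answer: 267373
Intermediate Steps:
w = 1
Function('f')(Q, c) = Mul(Add(1, Q), Add(301, c, Mul(-1, Q))) (Function('f')(Q, c) = Mul(Add(1, Q), Add(Add(136, Mul(-1, -165)), Add(c, Mul(-1, Q)))) = Mul(Add(1, Q), Add(Add(136, 165), Add(c, Mul(-1, Q)))) = Mul(Add(1, Q), Add(301, Add(c, Mul(-1, Q)))) = Mul(Add(1, Q), Add(301, c, Mul(-1, Q))))
Add(Function('f')(211, -528), Mul(-1, Add(-148000, -212229))) = Add(Add(301, -528, Mul(-1, Pow(211, 2)), Mul(300, 211), Mul(211, -528)), Mul(-1, Add(-148000, -212229))) = Add(Add(301, -528, Mul(-1, 44521), 63300, -111408), Mul(-1, -360229)) = Add(Add(301, -528, -44521, 63300, -111408), 360229) = Add(-92856, 360229) = 267373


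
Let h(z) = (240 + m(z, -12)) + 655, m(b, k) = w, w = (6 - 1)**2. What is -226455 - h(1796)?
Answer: -227375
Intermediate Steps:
w = 25 (w = 5**2 = 25)
m(b, k) = 25
h(z) = 920 (h(z) = (240 + 25) + 655 = 265 + 655 = 920)
-226455 - h(1796) = -226455 - 1*920 = -226455 - 920 = -227375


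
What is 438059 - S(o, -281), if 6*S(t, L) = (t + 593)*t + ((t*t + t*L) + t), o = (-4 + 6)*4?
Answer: 1312861/3 ≈ 4.3762e+5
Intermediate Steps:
o = 8 (o = 2*4 = 8)
S(t, L) = t/6 + t²/6 + L*t/6 + t*(593 + t)/6 (S(t, L) = ((t + 593)*t + ((t*t + t*L) + t))/6 = ((593 + t)*t + ((t² + L*t) + t))/6 = (t*(593 + t) + (t + t² + L*t))/6 = (t + t² + L*t + t*(593 + t))/6 = t/6 + t²/6 + L*t/6 + t*(593 + t)/6)
438059 - S(o, -281) = 438059 - 8*(594 - 281 + 2*8)/6 = 438059 - 8*(594 - 281 + 16)/6 = 438059 - 8*329/6 = 438059 - 1*1316/3 = 438059 - 1316/3 = 1312861/3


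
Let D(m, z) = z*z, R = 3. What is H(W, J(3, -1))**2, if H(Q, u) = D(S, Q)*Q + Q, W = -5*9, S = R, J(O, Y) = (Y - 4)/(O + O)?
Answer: 8311968900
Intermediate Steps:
J(O, Y) = (-4 + Y)/(2*O) (J(O, Y) = (-4 + Y)/((2*O)) = (-4 + Y)*(1/(2*O)) = (-4 + Y)/(2*O))
S = 3
W = -45
D(m, z) = z**2
H(Q, u) = Q + Q**3 (H(Q, u) = Q**2*Q + Q = Q**3 + Q = Q + Q**3)
H(W, J(3, -1))**2 = (-45 + (-45)**3)**2 = (-45 - 91125)**2 = (-91170)**2 = 8311968900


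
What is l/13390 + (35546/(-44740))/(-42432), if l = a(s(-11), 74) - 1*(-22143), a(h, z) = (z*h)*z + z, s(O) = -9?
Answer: -197629710437/97767995520 ≈ -2.0214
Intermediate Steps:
a(h, z) = z + h*z² (a(h, z) = (h*z)*z + z = h*z² + z = z + h*z²)
l = -27067 (l = 74*(1 - 9*74) - 1*(-22143) = 74*(1 - 666) + 22143 = 74*(-665) + 22143 = -49210 + 22143 = -27067)
l/13390 + (35546/(-44740))/(-42432) = -27067/13390 + (35546/(-44740))/(-42432) = -27067*1/13390 + (35546*(-1/44740))*(-1/42432) = -27067/13390 - 17773/22370*(-1/42432) = -27067/13390 + 17773/949203840 = -197629710437/97767995520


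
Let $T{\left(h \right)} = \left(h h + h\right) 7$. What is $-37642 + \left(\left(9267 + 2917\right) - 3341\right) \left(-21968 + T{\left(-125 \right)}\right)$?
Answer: $765164834$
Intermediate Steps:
$T{\left(h \right)} = 7 h + 7 h^{2}$ ($T{\left(h \right)} = \left(h^{2} + h\right) 7 = \left(h + h^{2}\right) 7 = 7 h + 7 h^{2}$)
$-37642 + \left(\left(9267 + 2917\right) - 3341\right) \left(-21968 + T{\left(-125 \right)}\right) = -37642 + \left(\left(9267 + 2917\right) - 3341\right) \left(-21968 + 7 \left(-125\right) \left(1 - 125\right)\right) = -37642 + \left(12184 - 3341\right) \left(-21968 + 7 \left(-125\right) \left(-124\right)\right) = -37642 + 8843 \left(-21968 + 108500\right) = -37642 + 8843 \cdot 86532 = -37642 + 765202476 = 765164834$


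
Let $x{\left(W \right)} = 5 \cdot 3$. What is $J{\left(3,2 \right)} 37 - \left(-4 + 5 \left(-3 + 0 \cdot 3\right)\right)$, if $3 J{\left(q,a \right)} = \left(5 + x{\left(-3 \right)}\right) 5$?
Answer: $\frac{3757}{3} \approx 1252.3$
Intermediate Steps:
$x{\left(W \right)} = 15$
$J{\left(q,a \right)} = \frac{100}{3}$ ($J{\left(q,a \right)} = \frac{\left(5 + 15\right) 5}{3} = \frac{20 \cdot 5}{3} = \frac{1}{3} \cdot 100 = \frac{100}{3}$)
$J{\left(3,2 \right)} 37 - \left(-4 + 5 \left(-3 + 0 \cdot 3\right)\right) = \frac{100}{3} \cdot 37 - \left(-4 + 5 \left(-3 + 0 \cdot 3\right)\right) = \frac{3700}{3} - \left(-4 + 5 \left(-3 + 0\right)\right) = \frac{3700}{3} + \left(\left(-5\right) \left(-3\right) + 4\right) = \frac{3700}{3} + \left(15 + 4\right) = \frac{3700}{3} + 19 = \frac{3757}{3}$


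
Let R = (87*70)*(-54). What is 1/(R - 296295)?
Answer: -1/625155 ≈ -1.5996e-6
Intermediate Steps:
R = -328860 (R = 6090*(-54) = -328860)
1/(R - 296295) = 1/(-328860 - 296295) = 1/(-625155) = -1/625155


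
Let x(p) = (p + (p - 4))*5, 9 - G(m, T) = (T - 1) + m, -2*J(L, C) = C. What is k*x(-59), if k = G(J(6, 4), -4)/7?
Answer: -9760/7 ≈ -1394.3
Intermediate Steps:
J(L, C) = -C/2
G(m, T) = 10 - T - m (G(m, T) = 9 - ((T - 1) + m) = 9 - ((-1 + T) + m) = 9 - (-1 + T + m) = 9 + (1 - T - m) = 10 - T - m)
k = 16/7 (k = (10 - 1*(-4) - (-1)*4/2)/7 = (10 + 4 - 1*(-2))*(⅐) = (10 + 4 + 2)*(⅐) = 16*(⅐) = 16/7 ≈ 2.2857)
x(p) = -20 + 10*p (x(p) = (p + (-4 + p))*5 = (-4 + 2*p)*5 = -20 + 10*p)
k*x(-59) = 16*(-20 + 10*(-59))/7 = 16*(-20 - 590)/7 = (16/7)*(-610) = -9760/7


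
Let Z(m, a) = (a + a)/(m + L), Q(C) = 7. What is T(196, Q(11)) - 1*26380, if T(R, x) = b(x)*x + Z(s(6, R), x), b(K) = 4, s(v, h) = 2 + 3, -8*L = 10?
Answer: -395224/15 ≈ -26348.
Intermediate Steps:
L = -5/4 (L = -1/8*10 = -5/4 ≈ -1.2500)
s(v, h) = 5
Z(m, a) = 2*a/(-5/4 + m) (Z(m, a) = (a + a)/(m - 5/4) = (2*a)/(-5/4 + m) = 2*a/(-5/4 + m))
T(R, x) = 68*x/15 (T(R, x) = 4*x + 8*x/(-5 + 4*5) = 4*x + 8*x/(-5 + 20) = 4*x + 8*x/15 = 68*x/15)
T(196, Q(11)) - 1*26380 = (68/15)*7 - 1*26380 = 476/15 - 26380 = -395224/15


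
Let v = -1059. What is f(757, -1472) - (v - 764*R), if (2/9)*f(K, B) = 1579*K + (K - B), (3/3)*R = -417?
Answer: 5071365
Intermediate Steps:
R = -417
f(K, B) = 7110*K - 9*B/2 (f(K, B) = 9*(1579*K + (K - B))/2 = 9*(-B + 1580*K)/2 = 7110*K - 9*B/2)
f(757, -1472) - (v - 764*R) = (7110*757 - 9/2*(-1472)) - (-1059 - 764*(-417)) = (5382270 + 6624) - (-1059 + 318588) = 5388894 - 1*317529 = 5388894 - 317529 = 5071365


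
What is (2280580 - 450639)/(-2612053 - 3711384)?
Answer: -1829941/6323437 ≈ -0.28939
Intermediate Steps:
(2280580 - 450639)/(-2612053 - 3711384) = 1829941/(-6323437) = 1829941*(-1/6323437) = -1829941/6323437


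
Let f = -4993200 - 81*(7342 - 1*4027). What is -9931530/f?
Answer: 662102/350781 ≈ 1.8875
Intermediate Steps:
f = -5261715 (f = -4993200 - 81*(7342 - 4027) = -4993200 - 81*3315 = -4993200 - 268515 = -5261715)
-9931530/f = -9931530/(-5261715) = -9931530*(-1/5261715) = 662102/350781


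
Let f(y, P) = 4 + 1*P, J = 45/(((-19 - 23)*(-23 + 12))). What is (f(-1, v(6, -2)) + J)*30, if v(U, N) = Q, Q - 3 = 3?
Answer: 23325/77 ≈ 302.92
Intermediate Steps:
Q = 6 (Q = 3 + 3 = 6)
v(U, N) = 6
J = 15/154 (J = 45/((-42*(-11))) = 45/462 = 45*(1/462) = 15/154 ≈ 0.097403)
f(y, P) = 4 + P
(f(-1, v(6, -2)) + J)*30 = ((4 + 6) + 15/154)*30 = (10 + 15/154)*30 = (1555/154)*30 = 23325/77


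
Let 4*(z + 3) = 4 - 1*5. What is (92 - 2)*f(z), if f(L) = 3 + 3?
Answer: 540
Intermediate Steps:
z = -13/4 (z = -3 + (4 - 1*5)/4 = -3 + (4 - 5)/4 = -3 + (¼)*(-1) = -3 - ¼ = -13/4 ≈ -3.2500)
f(L) = 6
(92 - 2)*f(z) = (92 - 2)*6 = 90*6 = 540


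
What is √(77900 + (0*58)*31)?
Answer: 10*√779 ≈ 279.11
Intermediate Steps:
√(77900 + (0*58)*31) = √(77900 + 0*31) = √(77900 + 0) = √77900 = 10*√779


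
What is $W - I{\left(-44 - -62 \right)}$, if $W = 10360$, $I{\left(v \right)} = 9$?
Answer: $10351$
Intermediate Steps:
$W - I{\left(-44 - -62 \right)} = 10360 - 9 = 10351$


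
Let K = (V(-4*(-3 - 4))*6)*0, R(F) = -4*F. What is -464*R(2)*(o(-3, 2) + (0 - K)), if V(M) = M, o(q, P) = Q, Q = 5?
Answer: 18560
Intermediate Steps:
o(q, P) = 5
K = 0 (K = (-4*(-3 - 4)*6)*0 = (-4*(-7)*6)*0 = (28*6)*0 = 168*0 = 0)
-464*R(2)*(o(-3, 2) + (0 - K)) = -464*(-4*2)*(5 + (0 - 1*0)) = -(-3712)*(5 + (0 + 0)) = -(-3712)*(5 + 0) = -(-3712)*5 = -464*(-40) = 18560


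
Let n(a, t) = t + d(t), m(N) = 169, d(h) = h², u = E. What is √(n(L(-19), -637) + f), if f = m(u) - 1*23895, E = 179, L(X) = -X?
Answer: √381406 ≈ 617.58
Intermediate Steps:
u = 179
n(a, t) = t + t²
f = -23726 (f = 169 - 1*23895 = 169 - 23895 = -23726)
√(n(L(-19), -637) + f) = √(-637*(1 - 637) - 23726) = √(-637*(-636) - 23726) = √(405132 - 23726) = √381406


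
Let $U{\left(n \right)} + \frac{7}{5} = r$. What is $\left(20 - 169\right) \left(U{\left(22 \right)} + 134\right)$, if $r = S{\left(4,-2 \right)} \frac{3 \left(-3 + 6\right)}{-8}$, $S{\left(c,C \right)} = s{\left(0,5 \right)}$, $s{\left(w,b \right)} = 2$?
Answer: $- \frac{388443}{20} \approx -19422.0$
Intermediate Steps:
$S{\left(c,C \right)} = 2$
$r = - \frac{9}{4}$ ($r = 2 \frac{3 \left(-3 + 6\right)}{-8} = 2 \cdot 3 \cdot 3 \left(- \frac{1}{8}\right) = 2 \cdot 9 \left(- \frac{1}{8}\right) = 2 \left(- \frac{9}{8}\right) = - \frac{9}{4} \approx -2.25$)
$U{\left(n \right)} = - \frac{73}{20}$ ($U{\left(n \right)} = - \frac{7}{5} - \frac{9}{4} = - \frac{73}{20}$)
$\left(20 - 169\right) \left(U{\left(22 \right)} + 134\right) = \left(20 - 169\right) \left(- \frac{73}{20} + 134\right) = \left(-149\right) \frac{2607}{20} = - \frac{388443}{20}$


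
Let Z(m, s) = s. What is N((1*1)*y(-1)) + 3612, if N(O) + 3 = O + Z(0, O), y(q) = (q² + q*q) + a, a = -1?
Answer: 3611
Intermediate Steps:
y(q) = -1 + 2*q² (y(q) = (q² + q*q) - 1 = (q² + q²) - 1 = 2*q² - 1 = -1 + 2*q²)
N(O) = -3 + 2*O (N(O) = -3 + (O + O) = -3 + 2*O)
N((1*1)*y(-1)) + 3612 = (-3 + 2*((1*1)*(-1 + 2*(-1)²))) + 3612 = (-3 + 2*(1*(-1 + 2*1))) + 3612 = (-3 + 2*(1*(-1 + 2))) + 3612 = (-3 + 2*(1*1)) + 3612 = (-3 + 2*1) + 3612 = (-3 + 2) + 3612 = -1 + 3612 = 3611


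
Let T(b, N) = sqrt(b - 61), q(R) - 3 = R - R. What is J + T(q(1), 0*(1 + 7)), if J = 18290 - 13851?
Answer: 4439 + I*sqrt(58) ≈ 4439.0 + 7.6158*I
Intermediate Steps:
q(R) = 3 (q(R) = 3 + (R - R) = 3 + 0 = 3)
T(b, N) = sqrt(-61 + b)
J = 4439
J + T(q(1), 0*(1 + 7)) = 4439 + sqrt(-61 + 3) = 4439 + sqrt(-58) = 4439 + I*sqrt(58)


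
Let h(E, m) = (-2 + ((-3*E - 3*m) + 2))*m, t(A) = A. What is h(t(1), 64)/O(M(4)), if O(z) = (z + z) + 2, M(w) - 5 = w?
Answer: -624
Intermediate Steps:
M(w) = 5 + w
O(z) = 2 + 2*z (O(z) = 2*z + 2 = 2 + 2*z)
h(E, m) = m*(-3*E - 3*m) (h(E, m) = (-2 + (2 - 3*E - 3*m))*m = (-3*E - 3*m)*m = m*(-3*E - 3*m))
h(t(1), 64)/O(M(4)) = (-3*64*(1 + 64))/(2 + 2*(5 + 4)) = (-3*64*65)/(2 + 2*9) = -12480/(2 + 18) = -12480/20 = -12480*1/20 = -624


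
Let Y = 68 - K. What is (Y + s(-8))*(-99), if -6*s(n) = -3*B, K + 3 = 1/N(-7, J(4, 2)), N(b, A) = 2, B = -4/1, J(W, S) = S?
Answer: -13563/2 ≈ -6781.5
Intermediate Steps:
B = -4 (B = -4*1 = -4)
K = -5/2 (K = -3 + 1/2 = -3 + ½ = -5/2 ≈ -2.5000)
s(n) = -2 (s(n) = -(-1)*(-4)/2 = -⅙*12 = -2)
Y = 141/2 (Y = 68 - 1*(-5/2) = 68 + 5/2 = 141/2 ≈ 70.500)
(Y + s(-8))*(-99) = (141/2 - 2)*(-99) = (137/2)*(-99) = -13563/2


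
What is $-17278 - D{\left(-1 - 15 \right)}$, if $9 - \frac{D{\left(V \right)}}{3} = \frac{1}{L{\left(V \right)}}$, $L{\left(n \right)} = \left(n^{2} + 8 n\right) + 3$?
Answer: $- \frac{2266952}{131} \approx -17305.0$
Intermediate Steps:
$L{\left(n \right)} = 3 + n^{2} + 8 n$
$D{\left(V \right)} = 27 - \frac{3}{3 + V^{2} + 8 V}$
$-17278 - D{\left(-1 - 15 \right)} = -17278 - \frac{3 \left(26 + 9 \left(-1 - 15\right)^{2} + 72 \left(-1 - 15\right)\right)}{3 + \left(-1 - 15\right)^{2} + 8 \left(-1 - 15\right)} = -17278 - \frac{3 \left(26 + 9 \left(-16\right)^{2} + 72 \left(-16\right)\right)}{3 + \left(-16\right)^{2} + 8 \left(-16\right)} = -17278 - \frac{3 \left(26 + 9 \cdot 256 - 1152\right)}{3 + 256 - 128} = -17278 - \frac{3 \left(26 + 2304 - 1152\right)}{131} = -17278 - 3 \cdot \frac{1}{131} \cdot 1178 = -17278 - \frac{3534}{131} = - \frac{2266952}{131}$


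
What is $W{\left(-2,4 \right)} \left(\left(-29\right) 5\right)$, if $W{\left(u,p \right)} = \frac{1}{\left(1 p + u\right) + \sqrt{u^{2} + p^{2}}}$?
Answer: $\frac{145}{8} - \frac{145 \sqrt{5}}{8} \approx -22.404$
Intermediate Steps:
$W{\left(u,p \right)} = \frac{1}{p + u + \sqrt{p^{2} + u^{2}}}$ ($W{\left(u,p \right)} = \frac{1}{\left(p + u\right) + \sqrt{p^{2} + u^{2}}} = \frac{1}{p + u + \sqrt{p^{2} + u^{2}}}$)
$W{\left(-2,4 \right)} \left(\left(-29\right) 5\right) = \frac{\left(-29\right) 5}{4 - 2 + \sqrt{4^{2} + \left(-2\right)^{2}}} = \frac{1}{4 - 2 + \sqrt{16 + 4}} \left(-145\right) = \frac{1}{4 - 2 + \sqrt{20}} \left(-145\right) = \frac{1}{4 - 2 + 2 \sqrt{5}} \left(-145\right) = \frac{1}{2 + 2 \sqrt{5}} \left(-145\right) = - \frac{145}{2 + 2 \sqrt{5}}$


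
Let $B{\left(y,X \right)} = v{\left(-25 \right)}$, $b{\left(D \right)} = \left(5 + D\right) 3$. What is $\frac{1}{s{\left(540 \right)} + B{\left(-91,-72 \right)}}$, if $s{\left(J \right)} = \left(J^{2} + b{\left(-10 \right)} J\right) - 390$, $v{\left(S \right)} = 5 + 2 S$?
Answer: $\frac{1}{283065} \approx 3.5328 \cdot 10^{-6}$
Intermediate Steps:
$b{\left(D \right)} = 15 + 3 D$
$B{\left(y,X \right)} = -45$ ($B{\left(y,X \right)} = 5 + 2 \left(-25\right) = 5 - 50 = -45$)
$s{\left(J \right)} = -390 + J^{2} - 15 J$ ($s{\left(J \right)} = \left(J^{2} + \left(15 + 3 \left(-10\right)\right) J\right) - 390 = \left(J^{2} + \left(15 - 30\right) J\right) - 390 = \left(J^{2} - 15 J\right) - 390 = -390 + J^{2} - 15 J$)
$\frac{1}{s{\left(540 \right)} + B{\left(-91,-72 \right)}} = \frac{1}{\left(-390 + 540^{2} - 8100\right) - 45} = \frac{1}{\left(-390 + 291600 - 8100\right) - 45} = \frac{1}{283110 - 45} = \frac{1}{283065}$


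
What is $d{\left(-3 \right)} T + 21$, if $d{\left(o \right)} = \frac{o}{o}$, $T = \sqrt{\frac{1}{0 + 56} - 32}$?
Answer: $21 + \frac{3 i \sqrt{2786}}{28} \approx 21.0 + 5.6553 i$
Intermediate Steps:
$T = \frac{3 i \sqrt{2786}}{28}$ ($T = \sqrt{\frac{1}{56} - 32} = \sqrt{- \frac{1791}{56}} = \frac{3 i \sqrt{2786}}{28} \approx 5.6553 i$)
$d{\left(o \right)} = 1$
$d{\left(-3 \right)} T + 21 = 1 \frac{3 i \sqrt{2786}}{28} + 21 = \frac{3 i \sqrt{2786}}{28} + 21 = 21 + \frac{3 i \sqrt{2786}}{28}$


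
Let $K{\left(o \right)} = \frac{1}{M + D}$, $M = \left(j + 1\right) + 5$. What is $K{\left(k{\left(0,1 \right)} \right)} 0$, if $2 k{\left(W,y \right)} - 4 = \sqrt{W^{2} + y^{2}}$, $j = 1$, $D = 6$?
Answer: $0$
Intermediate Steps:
$k{\left(W,y \right)} = 2 + \frac{\sqrt{W^{2} + y^{2}}}{2}$
$M = 7$ ($M = \left(1 + 1\right) + 5 = 2 + 5 = 7$)
$K{\left(o \right)} = \frac{1}{13}$ ($K{\left(o \right)} = \frac{1}{7 + 6} = \frac{1}{13}$)
$K{\left(k{\left(0,1 \right)} \right)} 0 = \frac{1}{13} \cdot 0 = 0$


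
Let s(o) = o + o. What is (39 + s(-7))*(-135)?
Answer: -3375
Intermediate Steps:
s(o) = 2*o
(39 + s(-7))*(-135) = (39 + 2*(-7))*(-135) = (39 - 14)*(-135) = 25*(-135) = -3375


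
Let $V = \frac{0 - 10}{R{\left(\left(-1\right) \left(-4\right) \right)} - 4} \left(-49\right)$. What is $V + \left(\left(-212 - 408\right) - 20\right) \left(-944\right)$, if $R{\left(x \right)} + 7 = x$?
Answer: $604090$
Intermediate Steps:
$R{\left(x \right)} = -7 + x$
$V = -70$ ($V = \frac{0 - 10}{\left(-7 - -4\right) - 4} \left(-49\right) = - \frac{10}{\left(-7 + 4\right) - 4} \left(-49\right) = - \frac{10}{-3 - 4} \left(-49\right) = - \frac{10}{-7} \left(-49\right) = \left(-10\right) \left(- \frac{1}{7}\right) \left(-49\right) = \frac{10}{7} \left(-49\right) = -70$)
$V + \left(\left(-212 - 408\right) - 20\right) \left(-944\right) = -70 + \left(\left(-212 - 408\right) - 20\right) \left(-944\right) = -70 + \left(-620 - 20\right) \left(-944\right) = -70 - -604160 = -70 + 604160 = 604090$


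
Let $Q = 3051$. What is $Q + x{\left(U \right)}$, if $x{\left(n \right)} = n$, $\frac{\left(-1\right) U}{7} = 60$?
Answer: $2631$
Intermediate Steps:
$U = -420$ ($U = \left(-7\right) 60 = -420$)
$Q + x{\left(U \right)} = 3051 - 420 = 2631$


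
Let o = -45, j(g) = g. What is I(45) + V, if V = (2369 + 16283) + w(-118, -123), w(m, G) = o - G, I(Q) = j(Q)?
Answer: 18775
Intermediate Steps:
I(Q) = Q
w(m, G) = -45 - G
V = 18730 (V = (2369 + 16283) + (-45 - 1*(-123)) = 18652 + (-45 + 123) = 18652 + 78 = 18730)
I(45) + V = 45 + 18730 = 18775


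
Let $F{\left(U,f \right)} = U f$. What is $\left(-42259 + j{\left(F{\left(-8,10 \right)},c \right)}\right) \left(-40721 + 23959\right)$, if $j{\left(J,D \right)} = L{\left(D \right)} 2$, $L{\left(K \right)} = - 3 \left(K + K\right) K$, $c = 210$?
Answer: $9578795758$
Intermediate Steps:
$L{\left(K \right)} = - 6 K^{2}$ ($L{\left(K \right)} = - 3 \cdot 2 K K = - 6 K K = - 6 K^{2}$)
$j{\left(J,D \right)} = - 12 D^{2}$ ($j{\left(J,D \right)} = - 6 D^{2} \cdot 2 = - 12 D^{2}$)
$\left(-42259 + j{\left(F{\left(-8,10 \right)},c \right)}\right) \left(-40721 + 23959\right) = \left(-42259 - 12 \cdot 210^{2}\right) \left(-40721 + 23959\right) = \left(-42259 - 529200\right) \left(-16762\right) = \left(-571459\right) \left(-16762\right) = 9578795758$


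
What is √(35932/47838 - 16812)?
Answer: I*√9618027518778/23919 ≈ 129.66*I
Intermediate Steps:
√(35932/47838 - 16812) = √(35932*(1/47838) - 16812) = √(17966/23919 - 16812) = √(-402108262/23919) = I*√9618027518778/23919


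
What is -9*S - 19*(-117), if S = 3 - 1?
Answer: 2205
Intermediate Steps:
S = 2
-9*S - 19*(-117) = -9*2 - 19*(-117) = -18 + 2223 = 2205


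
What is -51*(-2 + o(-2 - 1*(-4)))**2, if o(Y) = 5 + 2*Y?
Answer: -2499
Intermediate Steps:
-51*(-2 + o(-2 - 1*(-4)))**2 = -51*(-2 + (5 + 2*(-2 - 1*(-4))))**2 = -51*(-2 + (5 + 2*(-2 + 4)))**2 = -51*(-2 + (5 + 2*2))**2 = -51*(-2 + (5 + 4))**2 = -51*(-2 + 9)**2 = -51*7**2 = -51*49 = -2499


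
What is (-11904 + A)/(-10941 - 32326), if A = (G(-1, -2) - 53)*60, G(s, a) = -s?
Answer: 15024/43267 ≈ 0.34724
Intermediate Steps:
A = -3120 (A = (-1*(-1) - 53)*60 = (1 - 53)*60 = -52*60 = -3120)
(-11904 + A)/(-10941 - 32326) = (-11904 - 3120)/(-10941 - 32326) = -15024/(-43267) = -15024*(-1/43267) = 15024/43267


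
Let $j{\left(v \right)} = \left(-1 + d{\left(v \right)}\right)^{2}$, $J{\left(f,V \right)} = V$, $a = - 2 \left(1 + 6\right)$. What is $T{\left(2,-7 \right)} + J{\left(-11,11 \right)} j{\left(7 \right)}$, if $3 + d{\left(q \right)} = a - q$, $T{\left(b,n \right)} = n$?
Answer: $6868$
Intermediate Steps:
$a = -14$ ($a = \left(-2\right) 7 = -14$)
$d{\left(q \right)} = -17 - q$ ($d{\left(q \right)} = -3 - \left(14 + q\right) = -17 - q$)
$j{\left(v \right)} = \left(-18 - v\right)^{2}$ ($j{\left(v \right)} = \left(-1 - \left(17 + v\right)\right)^{2} = \left(-18 - v\right)^{2}$)
$T{\left(2,-7 \right)} + J{\left(-11,11 \right)} j{\left(7 \right)} = -7 + 11 \left(18 + 7\right)^{2} = -7 + 11 \cdot 25^{2} = -7 + 11 \cdot 625 = -7 + 6875 = 6868$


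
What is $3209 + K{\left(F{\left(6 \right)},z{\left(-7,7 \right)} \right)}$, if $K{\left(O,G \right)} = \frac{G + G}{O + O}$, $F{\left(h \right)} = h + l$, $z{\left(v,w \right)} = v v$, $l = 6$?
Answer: $\frac{38557}{12} \approx 3213.1$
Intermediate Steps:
$z{\left(v,w \right)} = v^{2}$
$F{\left(h \right)} = 6 + h$ ($F{\left(h \right)} = h + 6 = 6 + h$)
$K{\left(O,G \right)} = \frac{G}{O}$ ($K{\left(O,G \right)} = \frac{2 G}{2 O} = 2 G \frac{1}{2 O} = \frac{G}{O}$)
$3209 + K{\left(F{\left(6 \right)},z{\left(-7,7 \right)} \right)} = 3209 + \frac{\left(-7\right)^{2}}{6 + 6} = 3209 + \frac{49}{12} = \frac{38557}{12}$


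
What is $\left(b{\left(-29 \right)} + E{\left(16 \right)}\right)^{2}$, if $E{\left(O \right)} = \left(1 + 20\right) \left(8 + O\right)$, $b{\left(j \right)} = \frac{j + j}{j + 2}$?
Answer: $\frac{186759556}{729} \approx 2.5619 \cdot 10^{5}$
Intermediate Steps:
$b{\left(j \right)} = \frac{2 j}{2 + j}$
$E{\left(O \right)} = 168 + 21 O$ ($E{\left(O \right)} = 21 \left(8 + O\right) = 168 + 21 O$)
$\left(b{\left(-29 \right)} + E{\left(16 \right)}\right)^{2} = \left(2 \left(-29\right) \frac{1}{2 - 29} + \left(168 + 21 \cdot 16\right)\right)^{2} = \left(2 \left(-29\right) \frac{1}{-27} + \left(168 + 336\right)\right)^{2} = \left(2 \left(-29\right) \left(- \frac{1}{27}\right) + 504\right)^{2} = \left(\frac{58}{27} + 504\right)^{2} = \left(\frac{13666}{27}\right)^{2} = \frac{186759556}{729}$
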